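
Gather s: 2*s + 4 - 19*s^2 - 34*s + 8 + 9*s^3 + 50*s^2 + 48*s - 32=9*s^3 + 31*s^2 + 16*s - 20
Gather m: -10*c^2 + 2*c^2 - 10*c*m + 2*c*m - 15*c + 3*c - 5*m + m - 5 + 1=-8*c^2 - 12*c + m*(-8*c - 4) - 4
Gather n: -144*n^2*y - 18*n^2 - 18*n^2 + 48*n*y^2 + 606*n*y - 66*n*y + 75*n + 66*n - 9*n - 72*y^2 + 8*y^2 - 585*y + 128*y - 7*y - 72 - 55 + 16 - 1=n^2*(-144*y - 36) + n*(48*y^2 + 540*y + 132) - 64*y^2 - 464*y - 112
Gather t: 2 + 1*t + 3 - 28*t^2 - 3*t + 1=-28*t^2 - 2*t + 6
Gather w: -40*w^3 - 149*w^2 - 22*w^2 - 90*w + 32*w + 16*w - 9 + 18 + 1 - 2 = -40*w^3 - 171*w^2 - 42*w + 8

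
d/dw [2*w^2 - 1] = 4*w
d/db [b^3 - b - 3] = 3*b^2 - 1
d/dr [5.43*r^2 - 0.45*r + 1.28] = 10.86*r - 0.45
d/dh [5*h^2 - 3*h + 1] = 10*h - 3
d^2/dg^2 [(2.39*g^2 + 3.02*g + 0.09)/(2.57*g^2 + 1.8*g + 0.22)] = (17.781316*g^3 - 4.54118999999997*g^2 - 7.747008*g - 1.67906)/(16.974593*g^6 + 35.66646*g^5 + 29.339634*g^4 + 11.93832*g^3 + 2.511564*g^2 + 0.26136*g + 0.010648)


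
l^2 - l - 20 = (l - 5)*(l + 4)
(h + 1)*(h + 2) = h^2 + 3*h + 2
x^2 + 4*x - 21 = (x - 3)*(x + 7)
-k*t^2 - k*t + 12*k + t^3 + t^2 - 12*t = (-k + t)*(t - 3)*(t + 4)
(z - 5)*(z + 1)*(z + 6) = z^3 + 2*z^2 - 29*z - 30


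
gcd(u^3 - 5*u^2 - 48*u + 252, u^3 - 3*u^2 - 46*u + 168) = u^2 + u - 42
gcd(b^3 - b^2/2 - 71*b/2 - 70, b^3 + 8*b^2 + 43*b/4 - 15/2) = b + 5/2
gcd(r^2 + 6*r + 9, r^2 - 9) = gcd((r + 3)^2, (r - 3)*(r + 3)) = r + 3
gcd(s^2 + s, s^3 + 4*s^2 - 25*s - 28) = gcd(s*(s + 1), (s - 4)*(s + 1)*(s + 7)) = s + 1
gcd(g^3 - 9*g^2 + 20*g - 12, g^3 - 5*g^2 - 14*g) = 1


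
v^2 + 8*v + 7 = (v + 1)*(v + 7)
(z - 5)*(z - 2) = z^2 - 7*z + 10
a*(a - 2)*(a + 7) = a^3 + 5*a^2 - 14*a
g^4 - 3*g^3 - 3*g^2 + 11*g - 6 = (g - 3)*(g - 1)^2*(g + 2)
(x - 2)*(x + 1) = x^2 - x - 2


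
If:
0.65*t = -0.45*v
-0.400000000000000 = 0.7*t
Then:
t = -0.57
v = 0.83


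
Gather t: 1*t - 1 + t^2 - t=t^2 - 1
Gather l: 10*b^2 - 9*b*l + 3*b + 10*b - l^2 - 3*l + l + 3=10*b^2 + 13*b - l^2 + l*(-9*b - 2) + 3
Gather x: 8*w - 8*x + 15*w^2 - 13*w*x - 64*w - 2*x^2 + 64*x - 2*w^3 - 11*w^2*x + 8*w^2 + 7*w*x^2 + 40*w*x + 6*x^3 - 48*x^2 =-2*w^3 + 23*w^2 - 56*w + 6*x^3 + x^2*(7*w - 50) + x*(-11*w^2 + 27*w + 56)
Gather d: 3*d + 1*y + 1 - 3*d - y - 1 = 0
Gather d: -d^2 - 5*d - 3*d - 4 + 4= -d^2 - 8*d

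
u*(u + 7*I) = u^2 + 7*I*u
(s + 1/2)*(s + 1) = s^2 + 3*s/2 + 1/2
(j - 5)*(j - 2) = j^2 - 7*j + 10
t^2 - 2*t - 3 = (t - 3)*(t + 1)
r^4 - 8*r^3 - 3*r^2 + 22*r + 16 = (r - 8)*(r - 2)*(r + 1)^2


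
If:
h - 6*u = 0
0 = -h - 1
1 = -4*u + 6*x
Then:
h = -1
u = -1/6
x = 1/18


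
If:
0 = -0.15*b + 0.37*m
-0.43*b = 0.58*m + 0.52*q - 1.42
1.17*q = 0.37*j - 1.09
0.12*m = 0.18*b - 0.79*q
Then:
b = 1.89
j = 3.94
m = 0.77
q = 0.31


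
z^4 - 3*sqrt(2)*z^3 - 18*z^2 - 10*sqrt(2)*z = z*(z - 5*sqrt(2))*(z + sqrt(2))^2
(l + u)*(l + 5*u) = l^2 + 6*l*u + 5*u^2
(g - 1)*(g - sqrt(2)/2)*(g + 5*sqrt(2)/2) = g^3 - g^2 + 2*sqrt(2)*g^2 - 2*sqrt(2)*g - 5*g/2 + 5/2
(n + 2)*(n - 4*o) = n^2 - 4*n*o + 2*n - 8*o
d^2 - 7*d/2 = d*(d - 7/2)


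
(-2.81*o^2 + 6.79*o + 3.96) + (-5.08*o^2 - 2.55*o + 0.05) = -7.89*o^2 + 4.24*o + 4.01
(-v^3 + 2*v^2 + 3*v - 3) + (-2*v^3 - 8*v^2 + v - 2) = -3*v^3 - 6*v^2 + 4*v - 5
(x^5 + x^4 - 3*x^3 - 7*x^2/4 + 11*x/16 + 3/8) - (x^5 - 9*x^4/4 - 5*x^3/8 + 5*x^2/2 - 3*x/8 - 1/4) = 13*x^4/4 - 19*x^3/8 - 17*x^2/4 + 17*x/16 + 5/8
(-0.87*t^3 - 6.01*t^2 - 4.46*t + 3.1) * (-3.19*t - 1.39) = 2.7753*t^4 + 20.3812*t^3 + 22.5813*t^2 - 3.6896*t - 4.309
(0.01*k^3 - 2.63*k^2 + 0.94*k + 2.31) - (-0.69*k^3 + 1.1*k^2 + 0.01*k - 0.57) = 0.7*k^3 - 3.73*k^2 + 0.93*k + 2.88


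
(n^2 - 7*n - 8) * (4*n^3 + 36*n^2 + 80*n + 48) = 4*n^5 + 8*n^4 - 204*n^3 - 800*n^2 - 976*n - 384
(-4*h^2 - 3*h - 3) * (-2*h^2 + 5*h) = 8*h^4 - 14*h^3 - 9*h^2 - 15*h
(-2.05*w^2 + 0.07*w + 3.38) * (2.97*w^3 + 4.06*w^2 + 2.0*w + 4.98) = -6.0885*w^5 - 8.1151*w^4 + 6.2228*w^3 + 3.6538*w^2 + 7.1086*w + 16.8324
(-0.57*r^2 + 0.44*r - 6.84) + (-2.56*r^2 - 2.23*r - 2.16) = -3.13*r^2 - 1.79*r - 9.0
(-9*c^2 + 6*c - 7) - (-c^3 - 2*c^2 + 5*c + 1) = c^3 - 7*c^2 + c - 8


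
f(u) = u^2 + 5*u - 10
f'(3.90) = 12.80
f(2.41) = 7.86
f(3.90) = 24.71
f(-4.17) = -13.46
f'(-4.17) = -3.34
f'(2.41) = 9.82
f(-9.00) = 26.00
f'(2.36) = 9.72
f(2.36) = 7.37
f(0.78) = -5.49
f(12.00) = 194.00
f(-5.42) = -7.72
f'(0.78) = 6.56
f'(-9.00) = -13.00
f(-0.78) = -13.29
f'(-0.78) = 3.44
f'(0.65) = 6.30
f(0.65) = -6.33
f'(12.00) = 29.00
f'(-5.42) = -5.84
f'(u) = 2*u + 5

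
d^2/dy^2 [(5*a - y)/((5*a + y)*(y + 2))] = 2*((5*a - y)*(5*a + y)^2 + (5*a - y)*(5*a + y)*(y + 2) + (5*a - y)*(y + 2)^2 + (5*a + y)^2*(y + 2) + (5*a + y)*(y + 2)^2)/((5*a + y)^3*(y + 2)^3)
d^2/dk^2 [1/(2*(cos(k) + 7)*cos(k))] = (-(1 - cos(2*k))^2 + 105*cos(k)/4 - 51*cos(2*k)/2 - 21*cos(3*k)/4 + 153/2)/(2*(cos(k) + 7)^3*cos(k)^3)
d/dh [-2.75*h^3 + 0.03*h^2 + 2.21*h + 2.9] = -8.25*h^2 + 0.06*h + 2.21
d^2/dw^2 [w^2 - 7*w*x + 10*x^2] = 2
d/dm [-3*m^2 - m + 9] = -6*m - 1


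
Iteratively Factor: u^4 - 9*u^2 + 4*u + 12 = (u + 3)*(u^3 - 3*u^2 + 4) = (u - 2)*(u + 3)*(u^2 - u - 2) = (u - 2)^2*(u + 3)*(u + 1)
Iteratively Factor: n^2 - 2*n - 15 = (n + 3)*(n - 5)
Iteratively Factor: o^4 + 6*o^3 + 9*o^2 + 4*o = (o + 1)*(o^3 + 5*o^2 + 4*o) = o*(o + 1)*(o^2 + 5*o + 4) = o*(o + 1)^2*(o + 4)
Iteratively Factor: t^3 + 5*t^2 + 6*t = (t + 2)*(t^2 + 3*t) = (t + 2)*(t + 3)*(t)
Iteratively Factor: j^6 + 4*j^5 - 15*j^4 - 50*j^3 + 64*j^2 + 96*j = (j - 2)*(j^5 + 6*j^4 - 3*j^3 - 56*j^2 - 48*j) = (j - 2)*(j + 4)*(j^4 + 2*j^3 - 11*j^2 - 12*j) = j*(j - 2)*(j + 4)*(j^3 + 2*j^2 - 11*j - 12) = j*(j - 2)*(j + 1)*(j + 4)*(j^2 + j - 12) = j*(j - 3)*(j - 2)*(j + 1)*(j + 4)*(j + 4)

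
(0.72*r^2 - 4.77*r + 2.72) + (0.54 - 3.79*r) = 0.72*r^2 - 8.56*r + 3.26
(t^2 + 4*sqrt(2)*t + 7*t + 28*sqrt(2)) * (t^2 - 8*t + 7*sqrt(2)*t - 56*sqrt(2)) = t^4 - t^3 + 11*sqrt(2)*t^3 - 11*sqrt(2)*t^2 - 616*sqrt(2)*t - 56*t - 3136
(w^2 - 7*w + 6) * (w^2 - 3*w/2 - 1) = w^4 - 17*w^3/2 + 31*w^2/2 - 2*w - 6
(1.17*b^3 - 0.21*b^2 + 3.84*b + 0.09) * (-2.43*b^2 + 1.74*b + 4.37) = -2.8431*b^5 + 2.5461*b^4 - 4.5837*b^3 + 5.5452*b^2 + 16.9374*b + 0.3933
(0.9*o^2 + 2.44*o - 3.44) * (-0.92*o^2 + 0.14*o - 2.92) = -0.828*o^4 - 2.1188*o^3 + 0.8784*o^2 - 7.6064*o + 10.0448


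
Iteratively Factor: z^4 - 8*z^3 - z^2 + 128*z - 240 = (z - 3)*(z^3 - 5*z^2 - 16*z + 80) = (z - 4)*(z - 3)*(z^2 - z - 20) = (z - 4)*(z - 3)*(z + 4)*(z - 5)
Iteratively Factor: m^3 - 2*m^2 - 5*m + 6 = (m + 2)*(m^2 - 4*m + 3) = (m - 3)*(m + 2)*(m - 1)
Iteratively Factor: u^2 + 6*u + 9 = (u + 3)*(u + 3)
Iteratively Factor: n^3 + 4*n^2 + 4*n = (n + 2)*(n^2 + 2*n) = n*(n + 2)*(n + 2)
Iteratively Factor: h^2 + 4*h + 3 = (h + 3)*(h + 1)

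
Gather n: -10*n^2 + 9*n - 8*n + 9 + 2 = -10*n^2 + n + 11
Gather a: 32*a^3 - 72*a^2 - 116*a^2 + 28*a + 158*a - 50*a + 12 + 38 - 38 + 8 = 32*a^3 - 188*a^2 + 136*a + 20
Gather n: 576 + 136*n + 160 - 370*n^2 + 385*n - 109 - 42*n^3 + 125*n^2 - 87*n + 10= -42*n^3 - 245*n^2 + 434*n + 637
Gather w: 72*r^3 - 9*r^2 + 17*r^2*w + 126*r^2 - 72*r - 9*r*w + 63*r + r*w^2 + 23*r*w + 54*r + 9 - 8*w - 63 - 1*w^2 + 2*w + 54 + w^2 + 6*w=72*r^3 + 117*r^2 + r*w^2 + 45*r + w*(17*r^2 + 14*r)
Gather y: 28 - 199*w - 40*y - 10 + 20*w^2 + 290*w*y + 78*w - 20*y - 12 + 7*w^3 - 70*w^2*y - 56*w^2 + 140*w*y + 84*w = 7*w^3 - 36*w^2 - 37*w + y*(-70*w^2 + 430*w - 60) + 6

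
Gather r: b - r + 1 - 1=b - r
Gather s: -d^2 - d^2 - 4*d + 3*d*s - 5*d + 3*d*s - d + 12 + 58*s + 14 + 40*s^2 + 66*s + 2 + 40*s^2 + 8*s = -2*d^2 - 10*d + 80*s^2 + s*(6*d + 132) + 28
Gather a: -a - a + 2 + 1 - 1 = 2 - 2*a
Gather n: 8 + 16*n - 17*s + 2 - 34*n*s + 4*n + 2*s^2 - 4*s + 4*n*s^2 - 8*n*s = n*(4*s^2 - 42*s + 20) + 2*s^2 - 21*s + 10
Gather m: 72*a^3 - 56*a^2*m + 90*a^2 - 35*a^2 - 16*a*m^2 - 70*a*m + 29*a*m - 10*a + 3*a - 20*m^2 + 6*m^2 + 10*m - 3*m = 72*a^3 + 55*a^2 - 7*a + m^2*(-16*a - 14) + m*(-56*a^2 - 41*a + 7)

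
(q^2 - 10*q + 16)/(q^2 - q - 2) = (q - 8)/(q + 1)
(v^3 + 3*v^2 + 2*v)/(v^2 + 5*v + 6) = v*(v + 1)/(v + 3)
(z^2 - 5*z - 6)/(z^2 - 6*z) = (z + 1)/z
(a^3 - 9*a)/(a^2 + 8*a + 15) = a*(a - 3)/(a + 5)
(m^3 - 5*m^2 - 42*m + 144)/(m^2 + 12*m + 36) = (m^2 - 11*m + 24)/(m + 6)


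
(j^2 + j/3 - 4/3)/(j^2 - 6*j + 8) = (3*j^2 + j - 4)/(3*(j^2 - 6*j + 8))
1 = 1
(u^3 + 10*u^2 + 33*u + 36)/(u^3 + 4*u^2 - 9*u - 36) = (u + 3)/(u - 3)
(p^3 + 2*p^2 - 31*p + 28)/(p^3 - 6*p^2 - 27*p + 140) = (p^2 + 6*p - 7)/(p^2 - 2*p - 35)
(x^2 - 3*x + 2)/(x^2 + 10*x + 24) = (x^2 - 3*x + 2)/(x^2 + 10*x + 24)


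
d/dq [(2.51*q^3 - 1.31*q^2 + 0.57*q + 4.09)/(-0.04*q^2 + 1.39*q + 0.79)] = (-0.1004*q^4 + 6.9778*q^3 + 4.1506*q^2 - 1.7426*q - 5.2348)/(0.0016*q^4 - 0.1112*q^3 + 1.8689*q^2 + 2.1962*q + 0.6241)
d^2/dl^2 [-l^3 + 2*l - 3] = -6*l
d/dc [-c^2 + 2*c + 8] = 2 - 2*c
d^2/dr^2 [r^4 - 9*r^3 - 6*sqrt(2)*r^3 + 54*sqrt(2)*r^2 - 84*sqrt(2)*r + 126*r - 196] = 12*r^2 - 54*r - 36*sqrt(2)*r + 108*sqrt(2)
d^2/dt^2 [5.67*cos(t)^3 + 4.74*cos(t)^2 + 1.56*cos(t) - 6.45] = -5.8125*cos(t) - 9.48*cos(2*t) - 12.7575*cos(3*t)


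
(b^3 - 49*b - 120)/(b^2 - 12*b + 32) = (b^2 + 8*b + 15)/(b - 4)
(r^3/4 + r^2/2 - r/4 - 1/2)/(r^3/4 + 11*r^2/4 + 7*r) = (r^3 + 2*r^2 - r - 2)/(r*(r^2 + 11*r + 28))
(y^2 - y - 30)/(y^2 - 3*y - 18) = (y + 5)/(y + 3)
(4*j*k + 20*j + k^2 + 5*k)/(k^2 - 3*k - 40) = (4*j + k)/(k - 8)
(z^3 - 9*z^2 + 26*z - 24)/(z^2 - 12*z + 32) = (z^2 - 5*z + 6)/(z - 8)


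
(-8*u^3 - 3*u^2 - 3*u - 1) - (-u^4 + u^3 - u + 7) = u^4 - 9*u^3 - 3*u^2 - 2*u - 8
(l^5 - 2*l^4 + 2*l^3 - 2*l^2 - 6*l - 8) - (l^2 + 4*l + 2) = l^5 - 2*l^4 + 2*l^3 - 3*l^2 - 10*l - 10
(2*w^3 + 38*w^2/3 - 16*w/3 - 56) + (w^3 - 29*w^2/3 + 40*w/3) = 3*w^3 + 3*w^2 + 8*w - 56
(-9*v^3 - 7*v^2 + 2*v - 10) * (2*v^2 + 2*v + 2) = -18*v^5 - 32*v^4 - 28*v^3 - 30*v^2 - 16*v - 20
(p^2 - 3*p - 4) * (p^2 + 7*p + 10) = p^4 + 4*p^3 - 15*p^2 - 58*p - 40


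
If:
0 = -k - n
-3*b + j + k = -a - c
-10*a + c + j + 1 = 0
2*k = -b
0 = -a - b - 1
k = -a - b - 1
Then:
No Solution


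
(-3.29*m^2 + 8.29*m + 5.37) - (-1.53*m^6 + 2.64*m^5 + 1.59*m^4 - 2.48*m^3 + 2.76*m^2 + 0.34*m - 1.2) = 1.53*m^6 - 2.64*m^5 - 1.59*m^4 + 2.48*m^3 - 6.05*m^2 + 7.95*m + 6.57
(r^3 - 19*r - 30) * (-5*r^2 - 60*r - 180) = -5*r^5 - 60*r^4 - 85*r^3 + 1290*r^2 + 5220*r + 5400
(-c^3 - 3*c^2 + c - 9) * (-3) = 3*c^3 + 9*c^2 - 3*c + 27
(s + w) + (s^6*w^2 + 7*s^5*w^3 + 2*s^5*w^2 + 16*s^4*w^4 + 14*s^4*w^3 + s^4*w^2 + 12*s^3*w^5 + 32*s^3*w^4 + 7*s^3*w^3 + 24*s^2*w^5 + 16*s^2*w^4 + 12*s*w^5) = s^6*w^2 + 7*s^5*w^3 + 2*s^5*w^2 + 16*s^4*w^4 + 14*s^4*w^3 + s^4*w^2 + 12*s^3*w^5 + 32*s^3*w^4 + 7*s^3*w^3 + 24*s^2*w^5 + 16*s^2*w^4 + 12*s*w^5 + s + w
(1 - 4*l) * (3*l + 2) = -12*l^2 - 5*l + 2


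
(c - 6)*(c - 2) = c^2 - 8*c + 12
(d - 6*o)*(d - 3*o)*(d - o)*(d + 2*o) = d^4 - 8*d^3*o + 7*d^2*o^2 + 36*d*o^3 - 36*o^4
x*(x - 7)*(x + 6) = x^3 - x^2 - 42*x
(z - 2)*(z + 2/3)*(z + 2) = z^3 + 2*z^2/3 - 4*z - 8/3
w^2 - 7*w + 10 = (w - 5)*(w - 2)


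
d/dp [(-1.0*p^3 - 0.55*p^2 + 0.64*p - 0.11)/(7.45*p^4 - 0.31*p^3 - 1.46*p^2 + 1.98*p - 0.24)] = (7.45*p^6 + 8.195*p^5 - 13.0145*p^4 - 0.2852*p^3 + 0.4631*p^2 - 0.0571999999999999*p + 0.0642)/(55.5025*p^8 - 4.619*p^7 - 21.6579*p^6 + 30.4072*p^5 - 2.672*p^4 - 5.6328*p^3 + 4.6212*p^2 - 0.9504*p + 0.0576)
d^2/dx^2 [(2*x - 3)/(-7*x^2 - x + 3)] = 2*(-(2*x - 3)*(14*x + 1)^2 + (42*x - 19)*(7*x^2 + x - 3))/(7*x^2 + x - 3)^3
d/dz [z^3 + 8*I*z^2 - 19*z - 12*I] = 3*z^2 + 16*I*z - 19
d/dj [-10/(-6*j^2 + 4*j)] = 10*(1 - 3*j)/(j^2*(3*j - 2)^2)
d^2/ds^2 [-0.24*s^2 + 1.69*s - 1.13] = -0.480000000000000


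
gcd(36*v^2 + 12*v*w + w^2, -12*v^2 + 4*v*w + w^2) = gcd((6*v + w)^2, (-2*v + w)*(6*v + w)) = 6*v + w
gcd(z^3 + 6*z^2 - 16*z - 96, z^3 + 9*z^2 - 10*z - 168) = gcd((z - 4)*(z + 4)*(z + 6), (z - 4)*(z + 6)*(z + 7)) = z^2 + 2*z - 24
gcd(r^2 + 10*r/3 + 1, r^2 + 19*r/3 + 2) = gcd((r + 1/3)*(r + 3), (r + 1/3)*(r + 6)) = r + 1/3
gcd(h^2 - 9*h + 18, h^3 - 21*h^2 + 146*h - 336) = h - 6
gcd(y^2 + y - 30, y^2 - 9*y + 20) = y - 5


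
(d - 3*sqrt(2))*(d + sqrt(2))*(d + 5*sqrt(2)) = d^3 + 3*sqrt(2)*d^2 - 26*d - 30*sqrt(2)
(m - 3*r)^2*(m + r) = m^3 - 5*m^2*r + 3*m*r^2 + 9*r^3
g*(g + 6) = g^2 + 6*g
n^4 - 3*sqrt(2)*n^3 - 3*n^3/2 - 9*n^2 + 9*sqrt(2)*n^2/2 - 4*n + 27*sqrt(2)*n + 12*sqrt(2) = (n - 4)*(n + 1/2)*(n + 2)*(n - 3*sqrt(2))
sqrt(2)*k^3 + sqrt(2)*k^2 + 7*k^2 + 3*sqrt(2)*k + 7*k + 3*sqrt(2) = (k + 1)*(k + 3*sqrt(2))*(sqrt(2)*k + 1)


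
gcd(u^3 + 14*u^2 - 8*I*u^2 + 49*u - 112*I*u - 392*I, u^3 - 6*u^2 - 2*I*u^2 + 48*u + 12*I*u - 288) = u - 8*I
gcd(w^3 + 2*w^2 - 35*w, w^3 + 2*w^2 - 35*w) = w^3 + 2*w^2 - 35*w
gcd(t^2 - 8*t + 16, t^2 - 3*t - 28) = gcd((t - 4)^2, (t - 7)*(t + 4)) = 1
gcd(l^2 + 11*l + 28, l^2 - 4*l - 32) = l + 4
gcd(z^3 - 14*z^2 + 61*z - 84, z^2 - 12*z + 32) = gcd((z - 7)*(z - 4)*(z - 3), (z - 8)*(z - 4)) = z - 4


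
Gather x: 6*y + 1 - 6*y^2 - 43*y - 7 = -6*y^2 - 37*y - 6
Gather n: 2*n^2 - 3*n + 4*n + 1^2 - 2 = 2*n^2 + n - 1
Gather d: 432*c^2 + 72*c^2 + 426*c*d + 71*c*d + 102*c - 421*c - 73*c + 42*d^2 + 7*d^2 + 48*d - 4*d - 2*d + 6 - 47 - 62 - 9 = 504*c^2 - 392*c + 49*d^2 + d*(497*c + 42) - 112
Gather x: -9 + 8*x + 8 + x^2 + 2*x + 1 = x^2 + 10*x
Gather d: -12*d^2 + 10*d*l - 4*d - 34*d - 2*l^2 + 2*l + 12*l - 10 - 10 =-12*d^2 + d*(10*l - 38) - 2*l^2 + 14*l - 20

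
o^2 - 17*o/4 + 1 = (o - 4)*(o - 1/4)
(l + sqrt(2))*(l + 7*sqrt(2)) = l^2 + 8*sqrt(2)*l + 14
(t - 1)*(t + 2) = t^2 + t - 2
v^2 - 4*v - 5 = (v - 5)*(v + 1)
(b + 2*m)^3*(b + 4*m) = b^4 + 10*b^3*m + 36*b^2*m^2 + 56*b*m^3 + 32*m^4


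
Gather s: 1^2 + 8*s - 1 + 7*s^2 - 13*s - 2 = 7*s^2 - 5*s - 2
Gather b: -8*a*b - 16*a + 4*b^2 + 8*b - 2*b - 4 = -16*a + 4*b^2 + b*(6 - 8*a) - 4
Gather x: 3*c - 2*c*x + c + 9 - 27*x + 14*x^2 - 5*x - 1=4*c + 14*x^2 + x*(-2*c - 32) + 8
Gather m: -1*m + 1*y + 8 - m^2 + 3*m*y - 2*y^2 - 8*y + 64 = -m^2 + m*(3*y - 1) - 2*y^2 - 7*y + 72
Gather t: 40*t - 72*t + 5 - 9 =-32*t - 4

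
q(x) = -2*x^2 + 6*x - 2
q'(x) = 6 - 4*x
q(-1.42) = -14.55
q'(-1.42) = 11.68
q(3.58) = -6.15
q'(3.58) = -8.32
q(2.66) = -0.19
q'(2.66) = -4.64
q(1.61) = 2.48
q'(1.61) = -0.44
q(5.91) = -36.40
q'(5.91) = -17.64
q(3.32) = -4.12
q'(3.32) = -7.28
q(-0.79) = -7.99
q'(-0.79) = 9.16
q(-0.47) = -5.26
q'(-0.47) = 7.88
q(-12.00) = -362.00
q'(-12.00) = 54.00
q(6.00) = -38.00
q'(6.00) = -18.00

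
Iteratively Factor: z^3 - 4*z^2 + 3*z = (z - 1)*(z^2 - 3*z) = (z - 3)*(z - 1)*(z)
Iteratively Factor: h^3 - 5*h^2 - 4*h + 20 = (h - 2)*(h^2 - 3*h - 10) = (h - 5)*(h - 2)*(h + 2)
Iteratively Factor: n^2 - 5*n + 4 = (n - 4)*(n - 1)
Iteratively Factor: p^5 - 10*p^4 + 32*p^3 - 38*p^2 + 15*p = (p - 3)*(p^4 - 7*p^3 + 11*p^2 - 5*p) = (p - 3)*(p - 1)*(p^3 - 6*p^2 + 5*p) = (p - 5)*(p - 3)*(p - 1)*(p^2 - p) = (p - 5)*(p - 3)*(p - 1)^2*(p)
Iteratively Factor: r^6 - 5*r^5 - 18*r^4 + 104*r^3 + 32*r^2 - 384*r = (r + 4)*(r^5 - 9*r^4 + 18*r^3 + 32*r^2 - 96*r) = (r - 4)*(r + 4)*(r^4 - 5*r^3 - 2*r^2 + 24*r) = (r - 4)*(r - 3)*(r + 4)*(r^3 - 2*r^2 - 8*r) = r*(r - 4)*(r - 3)*(r + 4)*(r^2 - 2*r - 8) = r*(r - 4)^2*(r - 3)*(r + 4)*(r + 2)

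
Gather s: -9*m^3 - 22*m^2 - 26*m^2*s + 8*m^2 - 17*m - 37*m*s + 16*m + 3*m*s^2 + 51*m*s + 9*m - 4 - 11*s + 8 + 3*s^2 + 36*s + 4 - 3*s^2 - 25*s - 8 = -9*m^3 - 14*m^2 + 3*m*s^2 + 8*m + s*(-26*m^2 + 14*m)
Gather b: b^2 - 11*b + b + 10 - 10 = b^2 - 10*b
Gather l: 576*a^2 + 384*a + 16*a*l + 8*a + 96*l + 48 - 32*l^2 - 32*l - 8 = 576*a^2 + 392*a - 32*l^2 + l*(16*a + 64) + 40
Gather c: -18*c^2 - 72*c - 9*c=-18*c^2 - 81*c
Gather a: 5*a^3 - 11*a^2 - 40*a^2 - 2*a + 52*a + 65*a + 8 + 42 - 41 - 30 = 5*a^3 - 51*a^2 + 115*a - 21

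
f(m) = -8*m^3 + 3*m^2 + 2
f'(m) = -24*m^2 + 6*m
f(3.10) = -207.50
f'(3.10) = -212.04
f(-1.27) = 23.23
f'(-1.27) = -46.33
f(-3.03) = 252.09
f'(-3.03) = -238.52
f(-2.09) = 88.14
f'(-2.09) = -117.37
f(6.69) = -2259.08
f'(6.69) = -1034.01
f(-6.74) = 2587.74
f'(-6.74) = -1130.70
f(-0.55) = 4.24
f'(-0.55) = -10.56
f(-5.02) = 1089.65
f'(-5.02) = -634.93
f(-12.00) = 14258.00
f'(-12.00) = -3528.00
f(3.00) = -187.00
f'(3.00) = -198.00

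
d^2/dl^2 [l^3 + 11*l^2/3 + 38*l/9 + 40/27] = 6*l + 22/3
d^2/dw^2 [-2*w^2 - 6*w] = -4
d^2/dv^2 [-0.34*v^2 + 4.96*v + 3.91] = -0.680000000000000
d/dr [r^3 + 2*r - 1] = 3*r^2 + 2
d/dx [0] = 0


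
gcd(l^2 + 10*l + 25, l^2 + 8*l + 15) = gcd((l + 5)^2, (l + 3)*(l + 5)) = l + 5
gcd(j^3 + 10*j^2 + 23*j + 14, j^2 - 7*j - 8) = j + 1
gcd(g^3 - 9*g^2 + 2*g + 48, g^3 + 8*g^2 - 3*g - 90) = g - 3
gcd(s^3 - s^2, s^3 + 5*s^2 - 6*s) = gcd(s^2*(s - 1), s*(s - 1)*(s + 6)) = s^2 - s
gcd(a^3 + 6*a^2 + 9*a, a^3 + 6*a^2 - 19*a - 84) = a + 3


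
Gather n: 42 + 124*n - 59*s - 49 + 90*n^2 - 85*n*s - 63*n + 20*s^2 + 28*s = 90*n^2 + n*(61 - 85*s) + 20*s^2 - 31*s - 7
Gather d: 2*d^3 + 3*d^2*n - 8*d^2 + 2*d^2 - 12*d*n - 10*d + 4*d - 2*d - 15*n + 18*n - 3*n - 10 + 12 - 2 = 2*d^3 + d^2*(3*n - 6) + d*(-12*n - 8)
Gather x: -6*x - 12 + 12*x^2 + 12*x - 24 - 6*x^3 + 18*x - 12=-6*x^3 + 12*x^2 + 24*x - 48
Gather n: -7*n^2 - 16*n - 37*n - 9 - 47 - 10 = -7*n^2 - 53*n - 66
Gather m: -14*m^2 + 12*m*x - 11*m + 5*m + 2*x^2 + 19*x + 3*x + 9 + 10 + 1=-14*m^2 + m*(12*x - 6) + 2*x^2 + 22*x + 20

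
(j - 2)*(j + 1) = j^2 - j - 2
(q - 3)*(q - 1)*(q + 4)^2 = q^4 + 4*q^3 - 13*q^2 - 40*q + 48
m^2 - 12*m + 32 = (m - 8)*(m - 4)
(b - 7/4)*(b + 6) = b^2 + 17*b/4 - 21/2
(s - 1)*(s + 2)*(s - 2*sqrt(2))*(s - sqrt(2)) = s^4 - 3*sqrt(2)*s^3 + s^3 - 3*sqrt(2)*s^2 + 2*s^2 + 4*s + 6*sqrt(2)*s - 8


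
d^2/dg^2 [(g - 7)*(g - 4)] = 2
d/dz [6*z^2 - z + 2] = 12*z - 1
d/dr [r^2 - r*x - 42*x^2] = 2*r - x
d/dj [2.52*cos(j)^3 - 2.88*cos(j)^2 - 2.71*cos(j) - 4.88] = (-7.56*cos(j)^2 + 5.76*cos(j) + 2.71)*sin(j)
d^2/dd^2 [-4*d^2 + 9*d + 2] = -8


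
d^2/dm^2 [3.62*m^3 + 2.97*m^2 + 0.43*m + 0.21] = 21.72*m + 5.94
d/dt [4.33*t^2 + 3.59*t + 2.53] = 8.66*t + 3.59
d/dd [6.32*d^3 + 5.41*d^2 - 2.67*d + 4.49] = 18.96*d^2 + 10.82*d - 2.67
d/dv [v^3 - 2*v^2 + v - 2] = 3*v^2 - 4*v + 1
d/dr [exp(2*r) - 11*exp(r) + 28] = (2*exp(r) - 11)*exp(r)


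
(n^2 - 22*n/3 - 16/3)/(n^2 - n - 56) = (n + 2/3)/(n + 7)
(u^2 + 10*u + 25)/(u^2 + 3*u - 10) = (u + 5)/(u - 2)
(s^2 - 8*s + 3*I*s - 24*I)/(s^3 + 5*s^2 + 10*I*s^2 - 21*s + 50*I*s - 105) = (s - 8)/(s^2 + s*(5 + 7*I) + 35*I)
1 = 1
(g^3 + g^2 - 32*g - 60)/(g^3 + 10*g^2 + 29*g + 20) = (g^2 - 4*g - 12)/(g^2 + 5*g + 4)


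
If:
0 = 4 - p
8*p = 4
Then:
No Solution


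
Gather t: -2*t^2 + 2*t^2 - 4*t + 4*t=0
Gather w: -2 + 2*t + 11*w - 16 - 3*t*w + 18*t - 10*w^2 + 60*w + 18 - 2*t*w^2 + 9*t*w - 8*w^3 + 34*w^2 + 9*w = 20*t - 8*w^3 + w^2*(24 - 2*t) + w*(6*t + 80)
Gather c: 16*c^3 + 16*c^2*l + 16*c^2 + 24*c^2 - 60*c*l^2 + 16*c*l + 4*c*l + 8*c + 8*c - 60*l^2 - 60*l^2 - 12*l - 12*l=16*c^3 + c^2*(16*l + 40) + c*(-60*l^2 + 20*l + 16) - 120*l^2 - 24*l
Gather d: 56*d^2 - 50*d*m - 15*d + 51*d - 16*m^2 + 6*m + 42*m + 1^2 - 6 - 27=56*d^2 + d*(36 - 50*m) - 16*m^2 + 48*m - 32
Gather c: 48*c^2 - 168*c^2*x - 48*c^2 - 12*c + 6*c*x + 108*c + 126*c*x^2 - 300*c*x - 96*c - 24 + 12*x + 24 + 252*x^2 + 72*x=-168*c^2*x + c*(126*x^2 - 294*x) + 252*x^2 + 84*x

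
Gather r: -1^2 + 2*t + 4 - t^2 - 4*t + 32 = -t^2 - 2*t + 35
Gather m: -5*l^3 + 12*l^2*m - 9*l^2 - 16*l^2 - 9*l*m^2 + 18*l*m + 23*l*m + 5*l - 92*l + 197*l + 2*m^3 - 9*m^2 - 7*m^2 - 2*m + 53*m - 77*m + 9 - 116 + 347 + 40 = -5*l^3 - 25*l^2 + 110*l + 2*m^3 + m^2*(-9*l - 16) + m*(12*l^2 + 41*l - 26) + 280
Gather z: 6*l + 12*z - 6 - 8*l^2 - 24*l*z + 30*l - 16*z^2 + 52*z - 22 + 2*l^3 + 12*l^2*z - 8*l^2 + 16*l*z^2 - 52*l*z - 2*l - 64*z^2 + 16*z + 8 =2*l^3 - 16*l^2 + 34*l + z^2*(16*l - 80) + z*(12*l^2 - 76*l + 80) - 20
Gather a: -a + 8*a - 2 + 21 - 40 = 7*a - 21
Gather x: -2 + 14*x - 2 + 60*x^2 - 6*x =60*x^2 + 8*x - 4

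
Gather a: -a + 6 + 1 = 7 - a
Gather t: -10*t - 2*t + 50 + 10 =60 - 12*t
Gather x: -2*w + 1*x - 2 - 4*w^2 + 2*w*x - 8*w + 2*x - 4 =-4*w^2 - 10*w + x*(2*w + 3) - 6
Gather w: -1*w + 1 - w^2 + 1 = -w^2 - w + 2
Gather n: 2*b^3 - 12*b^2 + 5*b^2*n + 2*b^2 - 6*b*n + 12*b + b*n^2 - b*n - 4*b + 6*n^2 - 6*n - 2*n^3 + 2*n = 2*b^3 - 10*b^2 + 8*b - 2*n^3 + n^2*(b + 6) + n*(5*b^2 - 7*b - 4)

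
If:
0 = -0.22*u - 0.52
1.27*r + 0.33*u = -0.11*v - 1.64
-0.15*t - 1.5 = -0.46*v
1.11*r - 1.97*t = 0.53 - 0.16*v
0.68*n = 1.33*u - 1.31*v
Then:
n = -10.56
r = -0.94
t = -0.55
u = -2.36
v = 3.08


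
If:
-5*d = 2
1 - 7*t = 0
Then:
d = -2/5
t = 1/7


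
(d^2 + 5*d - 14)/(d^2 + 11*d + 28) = (d - 2)/(d + 4)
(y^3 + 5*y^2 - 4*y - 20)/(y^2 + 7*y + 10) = y - 2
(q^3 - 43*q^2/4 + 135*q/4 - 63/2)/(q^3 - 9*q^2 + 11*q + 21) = (4*q^2 - 31*q + 42)/(4*(q^2 - 6*q - 7))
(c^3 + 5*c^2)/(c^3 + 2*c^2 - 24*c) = c*(c + 5)/(c^2 + 2*c - 24)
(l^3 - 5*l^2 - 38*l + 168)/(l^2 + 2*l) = (l^3 - 5*l^2 - 38*l + 168)/(l*(l + 2))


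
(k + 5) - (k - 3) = 8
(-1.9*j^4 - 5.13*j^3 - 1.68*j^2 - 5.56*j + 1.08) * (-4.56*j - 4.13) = 8.664*j^5 + 31.2398*j^4 + 28.8477*j^3 + 32.292*j^2 + 18.038*j - 4.4604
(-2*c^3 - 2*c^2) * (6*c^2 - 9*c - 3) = -12*c^5 + 6*c^4 + 24*c^3 + 6*c^2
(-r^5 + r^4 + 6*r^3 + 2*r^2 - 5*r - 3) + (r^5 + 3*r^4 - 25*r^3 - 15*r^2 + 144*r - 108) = 4*r^4 - 19*r^3 - 13*r^2 + 139*r - 111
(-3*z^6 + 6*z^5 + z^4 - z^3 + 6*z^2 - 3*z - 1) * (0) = 0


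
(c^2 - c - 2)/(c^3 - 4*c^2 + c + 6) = 1/(c - 3)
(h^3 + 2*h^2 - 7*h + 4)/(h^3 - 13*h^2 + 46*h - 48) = (h^3 + 2*h^2 - 7*h + 4)/(h^3 - 13*h^2 + 46*h - 48)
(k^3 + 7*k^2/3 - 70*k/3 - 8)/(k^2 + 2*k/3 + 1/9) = 3*(k^2 + 2*k - 24)/(3*k + 1)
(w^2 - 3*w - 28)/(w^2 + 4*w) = (w - 7)/w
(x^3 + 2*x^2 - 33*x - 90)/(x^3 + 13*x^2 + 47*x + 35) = (x^2 - 3*x - 18)/(x^2 + 8*x + 7)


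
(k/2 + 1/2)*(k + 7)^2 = k^3/2 + 15*k^2/2 + 63*k/2 + 49/2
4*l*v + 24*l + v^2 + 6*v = (4*l + v)*(v + 6)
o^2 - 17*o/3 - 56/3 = (o - 8)*(o + 7/3)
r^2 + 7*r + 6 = (r + 1)*(r + 6)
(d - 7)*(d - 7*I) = d^2 - 7*d - 7*I*d + 49*I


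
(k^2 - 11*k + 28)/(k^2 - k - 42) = (k - 4)/(k + 6)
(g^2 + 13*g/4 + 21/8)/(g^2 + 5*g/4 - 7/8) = (2*g + 3)/(2*g - 1)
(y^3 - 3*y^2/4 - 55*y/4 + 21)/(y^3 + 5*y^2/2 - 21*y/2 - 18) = (4*y - 7)/(2*(2*y + 3))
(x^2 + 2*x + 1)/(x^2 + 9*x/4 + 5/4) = 4*(x + 1)/(4*x + 5)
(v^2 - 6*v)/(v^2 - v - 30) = v/(v + 5)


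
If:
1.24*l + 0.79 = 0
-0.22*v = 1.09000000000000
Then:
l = -0.64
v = -4.95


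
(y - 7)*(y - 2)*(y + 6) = y^3 - 3*y^2 - 40*y + 84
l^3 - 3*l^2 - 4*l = l*(l - 4)*(l + 1)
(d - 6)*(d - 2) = d^2 - 8*d + 12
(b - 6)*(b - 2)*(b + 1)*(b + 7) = b^4 - 45*b^2 + 40*b + 84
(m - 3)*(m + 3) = m^2 - 9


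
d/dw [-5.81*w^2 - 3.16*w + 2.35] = -11.62*w - 3.16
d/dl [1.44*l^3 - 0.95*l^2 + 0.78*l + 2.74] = 4.32*l^2 - 1.9*l + 0.78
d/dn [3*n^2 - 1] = 6*n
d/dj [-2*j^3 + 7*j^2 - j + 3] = -6*j^2 + 14*j - 1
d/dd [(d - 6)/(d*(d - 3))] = (-d^2 + 12*d - 18)/(d^2*(d^2 - 6*d + 9))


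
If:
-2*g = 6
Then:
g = -3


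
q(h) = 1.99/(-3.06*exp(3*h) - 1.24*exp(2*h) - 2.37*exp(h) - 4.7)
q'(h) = 1.99*(9.18*exp(3*h) + 2.48*exp(2*h) + 2.37*exp(h))/(-3.06*exp(3*h) - 1.24*exp(2*h) - 2.37*exp(h) - 4.7)^2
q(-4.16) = -0.42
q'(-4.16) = 0.00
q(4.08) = -0.00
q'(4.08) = 0.00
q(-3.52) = -0.42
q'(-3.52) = 0.01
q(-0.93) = -0.33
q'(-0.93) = 0.10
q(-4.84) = -0.42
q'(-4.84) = 0.00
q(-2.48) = -0.41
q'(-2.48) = 0.02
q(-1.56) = -0.38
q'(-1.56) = 0.05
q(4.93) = -0.00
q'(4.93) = 0.00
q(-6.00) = -0.42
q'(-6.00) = 0.00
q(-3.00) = -0.41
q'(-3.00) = 0.01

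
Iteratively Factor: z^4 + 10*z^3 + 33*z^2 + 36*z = (z)*(z^3 + 10*z^2 + 33*z + 36) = z*(z + 3)*(z^2 + 7*z + 12) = z*(z + 3)^2*(z + 4)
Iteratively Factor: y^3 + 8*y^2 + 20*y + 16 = (y + 2)*(y^2 + 6*y + 8) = (y + 2)^2*(y + 4)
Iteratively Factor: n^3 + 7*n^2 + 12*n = (n + 3)*(n^2 + 4*n) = (n + 3)*(n + 4)*(n)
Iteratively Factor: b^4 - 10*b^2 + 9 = (b + 1)*(b^3 - b^2 - 9*b + 9) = (b - 1)*(b + 1)*(b^2 - 9) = (b - 1)*(b + 1)*(b + 3)*(b - 3)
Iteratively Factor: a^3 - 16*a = (a)*(a^2 - 16) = a*(a - 4)*(a + 4)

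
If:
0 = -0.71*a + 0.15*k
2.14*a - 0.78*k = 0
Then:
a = 0.00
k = 0.00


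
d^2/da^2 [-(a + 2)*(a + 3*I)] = -2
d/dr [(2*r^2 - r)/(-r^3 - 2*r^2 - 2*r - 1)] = (2*r^4 - 2*r^3 - 6*r^2 - 4*r + 1)/(r^6 + 4*r^5 + 8*r^4 + 10*r^3 + 8*r^2 + 4*r + 1)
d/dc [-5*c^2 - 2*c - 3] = -10*c - 2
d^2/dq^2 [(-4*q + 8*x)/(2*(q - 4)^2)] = 4*(-q + 6*x - 8)/(q - 4)^4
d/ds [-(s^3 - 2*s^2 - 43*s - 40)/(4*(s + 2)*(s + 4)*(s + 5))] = (-13*s^2 - 32*s + 8)/(4*(s^4 + 12*s^3 + 52*s^2 + 96*s + 64))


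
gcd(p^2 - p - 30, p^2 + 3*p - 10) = p + 5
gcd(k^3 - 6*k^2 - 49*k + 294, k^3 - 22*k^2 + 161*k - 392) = k - 7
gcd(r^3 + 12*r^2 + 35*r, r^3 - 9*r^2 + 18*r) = r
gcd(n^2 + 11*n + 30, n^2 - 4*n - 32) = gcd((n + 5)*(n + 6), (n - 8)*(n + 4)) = 1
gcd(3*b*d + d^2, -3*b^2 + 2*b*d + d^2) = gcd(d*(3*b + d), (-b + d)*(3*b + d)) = 3*b + d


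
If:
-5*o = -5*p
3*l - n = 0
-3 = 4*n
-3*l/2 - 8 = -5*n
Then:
No Solution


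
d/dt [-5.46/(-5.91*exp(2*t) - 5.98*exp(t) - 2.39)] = (-64.5372*exp(t) - 32.6508)*exp(t)/(5.91*exp(2*t) + 5.98*exp(t) + 2.39)^2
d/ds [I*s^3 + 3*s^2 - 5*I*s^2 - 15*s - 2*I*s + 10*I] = 3*I*s^2 + s*(6 - 10*I) - 15 - 2*I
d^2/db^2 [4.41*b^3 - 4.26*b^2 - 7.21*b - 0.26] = 26.46*b - 8.52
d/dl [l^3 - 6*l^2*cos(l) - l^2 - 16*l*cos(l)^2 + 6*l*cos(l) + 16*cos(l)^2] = 6*l^2*sin(l) + 3*l^2 - 6*l*sin(l) + 16*l*sin(2*l) - 12*l*cos(l) - 2*l - 16*sin(2*l) - 16*cos(l)^2 + 6*cos(l)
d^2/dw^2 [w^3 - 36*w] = 6*w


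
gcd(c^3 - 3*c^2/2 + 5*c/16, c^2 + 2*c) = c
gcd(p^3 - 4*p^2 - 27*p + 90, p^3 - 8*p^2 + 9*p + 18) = p^2 - 9*p + 18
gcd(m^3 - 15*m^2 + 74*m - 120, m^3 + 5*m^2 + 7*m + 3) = 1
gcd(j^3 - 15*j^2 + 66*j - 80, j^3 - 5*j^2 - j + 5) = j - 5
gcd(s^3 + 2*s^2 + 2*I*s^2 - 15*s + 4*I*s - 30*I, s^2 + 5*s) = s + 5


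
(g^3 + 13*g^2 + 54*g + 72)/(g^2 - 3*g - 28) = (g^2 + 9*g + 18)/(g - 7)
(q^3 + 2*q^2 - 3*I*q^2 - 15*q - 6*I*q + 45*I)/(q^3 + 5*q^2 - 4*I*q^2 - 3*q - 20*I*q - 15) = (q - 3)/(q - I)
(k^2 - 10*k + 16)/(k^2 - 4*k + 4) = (k - 8)/(k - 2)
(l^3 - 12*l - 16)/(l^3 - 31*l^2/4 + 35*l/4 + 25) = 4*(l^2 + 4*l + 4)/(4*l^2 - 15*l - 25)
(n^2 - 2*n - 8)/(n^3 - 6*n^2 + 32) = 1/(n - 4)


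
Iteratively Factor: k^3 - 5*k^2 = (k)*(k^2 - 5*k) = k*(k - 5)*(k)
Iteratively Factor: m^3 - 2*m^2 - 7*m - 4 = (m + 1)*(m^2 - 3*m - 4) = (m - 4)*(m + 1)*(m + 1)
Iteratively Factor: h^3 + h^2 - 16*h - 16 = (h + 4)*(h^2 - 3*h - 4) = (h + 1)*(h + 4)*(h - 4)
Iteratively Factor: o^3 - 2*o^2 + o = (o)*(o^2 - 2*o + 1) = o*(o - 1)*(o - 1)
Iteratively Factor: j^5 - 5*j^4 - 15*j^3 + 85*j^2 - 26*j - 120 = (j + 1)*(j^4 - 6*j^3 - 9*j^2 + 94*j - 120) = (j - 2)*(j + 1)*(j^3 - 4*j^2 - 17*j + 60) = (j - 2)*(j + 1)*(j + 4)*(j^2 - 8*j + 15) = (j - 3)*(j - 2)*(j + 1)*(j + 4)*(j - 5)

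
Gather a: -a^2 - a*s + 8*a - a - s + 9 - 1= -a^2 + a*(7 - s) - s + 8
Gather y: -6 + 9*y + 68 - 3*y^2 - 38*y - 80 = -3*y^2 - 29*y - 18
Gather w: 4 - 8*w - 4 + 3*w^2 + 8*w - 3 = 3*w^2 - 3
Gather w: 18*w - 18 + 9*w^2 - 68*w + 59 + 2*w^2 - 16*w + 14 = 11*w^2 - 66*w + 55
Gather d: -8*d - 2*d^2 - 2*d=-2*d^2 - 10*d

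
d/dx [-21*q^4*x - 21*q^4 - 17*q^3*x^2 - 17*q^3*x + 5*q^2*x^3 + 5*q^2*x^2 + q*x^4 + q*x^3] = q*(-21*q^3 - 34*q^2*x - 17*q^2 + 15*q*x^2 + 10*q*x + 4*x^3 + 3*x^2)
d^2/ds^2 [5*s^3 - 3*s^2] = 30*s - 6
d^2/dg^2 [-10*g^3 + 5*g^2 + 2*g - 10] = 10 - 60*g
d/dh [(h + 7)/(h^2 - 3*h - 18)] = (h^2 - 3*h - (h + 7)*(2*h - 3) - 18)/(-h^2 + 3*h + 18)^2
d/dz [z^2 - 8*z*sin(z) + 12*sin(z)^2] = -8*z*cos(z) + 2*z - 8*sin(z) + 12*sin(2*z)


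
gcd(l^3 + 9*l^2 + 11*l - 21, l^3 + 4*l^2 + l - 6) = l^2 + 2*l - 3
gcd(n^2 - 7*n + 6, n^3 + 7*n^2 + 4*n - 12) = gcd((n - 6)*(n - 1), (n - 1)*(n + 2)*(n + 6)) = n - 1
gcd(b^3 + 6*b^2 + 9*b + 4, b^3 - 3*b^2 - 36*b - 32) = b^2 + 5*b + 4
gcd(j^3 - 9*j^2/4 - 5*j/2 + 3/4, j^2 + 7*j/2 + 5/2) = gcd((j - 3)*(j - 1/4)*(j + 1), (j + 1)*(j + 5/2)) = j + 1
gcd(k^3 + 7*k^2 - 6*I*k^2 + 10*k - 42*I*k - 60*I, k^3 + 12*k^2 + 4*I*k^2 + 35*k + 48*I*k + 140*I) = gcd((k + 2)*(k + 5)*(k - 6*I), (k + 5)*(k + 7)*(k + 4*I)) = k + 5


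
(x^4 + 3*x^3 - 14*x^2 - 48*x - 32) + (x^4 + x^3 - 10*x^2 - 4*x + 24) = 2*x^4 + 4*x^3 - 24*x^2 - 52*x - 8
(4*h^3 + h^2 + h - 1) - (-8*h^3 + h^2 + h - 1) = 12*h^3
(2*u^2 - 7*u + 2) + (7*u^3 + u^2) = 7*u^3 + 3*u^2 - 7*u + 2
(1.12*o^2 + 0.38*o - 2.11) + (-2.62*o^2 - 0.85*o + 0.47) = -1.5*o^2 - 0.47*o - 1.64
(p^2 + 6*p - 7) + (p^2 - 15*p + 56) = 2*p^2 - 9*p + 49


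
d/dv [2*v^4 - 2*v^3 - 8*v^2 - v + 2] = 8*v^3 - 6*v^2 - 16*v - 1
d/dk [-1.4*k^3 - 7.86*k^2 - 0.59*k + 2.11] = -4.2*k^2 - 15.72*k - 0.59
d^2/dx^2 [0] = 0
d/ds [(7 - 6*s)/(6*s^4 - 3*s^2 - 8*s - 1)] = 2*(-18*s^4 + 9*s^2 + 24*s - (6*s - 7)*(-12*s^3 + 3*s + 4) + 3)/(-6*s^4 + 3*s^2 + 8*s + 1)^2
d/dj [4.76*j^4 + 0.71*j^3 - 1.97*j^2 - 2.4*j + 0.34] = 19.04*j^3 + 2.13*j^2 - 3.94*j - 2.4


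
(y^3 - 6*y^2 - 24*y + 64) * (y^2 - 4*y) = y^5 - 10*y^4 + 160*y^2 - 256*y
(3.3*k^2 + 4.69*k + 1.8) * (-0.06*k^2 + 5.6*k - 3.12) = -0.198*k^4 + 18.1986*k^3 + 15.86*k^2 - 4.5528*k - 5.616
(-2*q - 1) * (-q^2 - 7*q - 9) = 2*q^3 + 15*q^2 + 25*q + 9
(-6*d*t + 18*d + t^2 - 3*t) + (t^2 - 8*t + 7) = -6*d*t + 18*d + 2*t^2 - 11*t + 7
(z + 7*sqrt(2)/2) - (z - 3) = 3 + 7*sqrt(2)/2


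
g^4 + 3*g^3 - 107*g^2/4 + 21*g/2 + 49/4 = (g - 7/2)*(g - 1)*(g + 1/2)*(g + 7)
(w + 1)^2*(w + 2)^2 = w^4 + 6*w^3 + 13*w^2 + 12*w + 4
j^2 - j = j*(j - 1)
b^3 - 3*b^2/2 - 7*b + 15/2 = (b - 3)*(b - 1)*(b + 5/2)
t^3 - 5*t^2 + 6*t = t*(t - 3)*(t - 2)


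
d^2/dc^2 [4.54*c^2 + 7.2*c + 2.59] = 9.08000000000000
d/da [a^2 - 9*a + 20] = 2*a - 9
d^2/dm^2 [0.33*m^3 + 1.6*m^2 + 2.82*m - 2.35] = 1.98*m + 3.2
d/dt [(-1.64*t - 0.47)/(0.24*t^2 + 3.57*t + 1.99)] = (0.3936*t^2 + 0.2256*t - 1.5857)/(0.0576*t^4 + 1.7136*t^3 + 13.7001*t^2 + 14.2086*t + 3.9601)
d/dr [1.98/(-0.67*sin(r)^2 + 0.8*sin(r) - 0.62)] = (2.6532*sin(r) - 1.584)*cos(r)/(0.67*sin(r)^2 - 0.8*sin(r) + 0.62)^2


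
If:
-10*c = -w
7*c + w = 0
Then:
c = 0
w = 0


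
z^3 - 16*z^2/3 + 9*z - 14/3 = (z - 7/3)*(z - 2)*(z - 1)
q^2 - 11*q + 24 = (q - 8)*(q - 3)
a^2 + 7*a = a*(a + 7)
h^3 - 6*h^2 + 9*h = h*(h - 3)^2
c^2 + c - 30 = (c - 5)*(c + 6)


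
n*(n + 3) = n^2 + 3*n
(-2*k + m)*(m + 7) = -2*k*m - 14*k + m^2 + 7*m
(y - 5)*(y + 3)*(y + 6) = y^3 + 4*y^2 - 27*y - 90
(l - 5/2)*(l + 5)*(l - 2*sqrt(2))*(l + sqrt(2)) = l^4 - sqrt(2)*l^3 + 5*l^3/2 - 33*l^2/2 - 5*sqrt(2)*l^2/2 - 10*l + 25*sqrt(2)*l/2 + 50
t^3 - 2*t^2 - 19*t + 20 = (t - 5)*(t - 1)*(t + 4)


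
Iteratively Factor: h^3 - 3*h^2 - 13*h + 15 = (h - 1)*(h^2 - 2*h - 15) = (h - 5)*(h - 1)*(h + 3)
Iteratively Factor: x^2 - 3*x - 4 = (x + 1)*(x - 4)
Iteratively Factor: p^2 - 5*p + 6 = (p - 3)*(p - 2)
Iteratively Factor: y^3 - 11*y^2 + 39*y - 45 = (y - 3)*(y^2 - 8*y + 15) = (y - 5)*(y - 3)*(y - 3)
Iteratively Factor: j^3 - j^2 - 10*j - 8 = (j + 2)*(j^2 - 3*j - 4) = (j - 4)*(j + 2)*(j + 1)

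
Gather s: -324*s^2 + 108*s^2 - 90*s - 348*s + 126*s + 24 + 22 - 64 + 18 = -216*s^2 - 312*s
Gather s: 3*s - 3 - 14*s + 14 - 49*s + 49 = 60 - 60*s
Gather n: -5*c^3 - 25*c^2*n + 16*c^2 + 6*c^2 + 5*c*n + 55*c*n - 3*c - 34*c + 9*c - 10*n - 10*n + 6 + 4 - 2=-5*c^3 + 22*c^2 - 28*c + n*(-25*c^2 + 60*c - 20) + 8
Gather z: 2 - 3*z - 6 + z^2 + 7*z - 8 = z^2 + 4*z - 12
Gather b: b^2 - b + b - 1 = b^2 - 1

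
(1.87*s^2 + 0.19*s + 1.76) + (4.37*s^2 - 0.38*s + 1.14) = 6.24*s^2 - 0.19*s + 2.9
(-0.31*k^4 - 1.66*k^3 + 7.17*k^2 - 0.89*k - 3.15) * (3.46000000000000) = -1.0726*k^4 - 5.7436*k^3 + 24.8082*k^2 - 3.0794*k - 10.899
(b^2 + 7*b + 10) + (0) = b^2 + 7*b + 10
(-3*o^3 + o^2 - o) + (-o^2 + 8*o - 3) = -3*o^3 + 7*o - 3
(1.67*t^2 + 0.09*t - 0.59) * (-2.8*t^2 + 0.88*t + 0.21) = -4.676*t^4 + 1.2176*t^3 + 2.0819*t^2 - 0.5003*t - 0.1239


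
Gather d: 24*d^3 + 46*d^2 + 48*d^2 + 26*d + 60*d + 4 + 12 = 24*d^3 + 94*d^2 + 86*d + 16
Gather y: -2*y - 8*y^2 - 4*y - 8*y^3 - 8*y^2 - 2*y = -8*y^3 - 16*y^2 - 8*y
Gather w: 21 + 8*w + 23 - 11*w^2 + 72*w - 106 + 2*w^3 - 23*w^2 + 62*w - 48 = 2*w^3 - 34*w^2 + 142*w - 110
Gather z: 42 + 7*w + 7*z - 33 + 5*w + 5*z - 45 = 12*w + 12*z - 36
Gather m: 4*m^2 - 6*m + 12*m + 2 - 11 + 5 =4*m^2 + 6*m - 4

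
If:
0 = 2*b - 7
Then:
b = 7/2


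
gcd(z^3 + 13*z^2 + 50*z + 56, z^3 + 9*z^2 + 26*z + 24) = z^2 + 6*z + 8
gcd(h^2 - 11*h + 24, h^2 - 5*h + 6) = h - 3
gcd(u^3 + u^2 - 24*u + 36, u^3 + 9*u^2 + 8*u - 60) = u^2 + 4*u - 12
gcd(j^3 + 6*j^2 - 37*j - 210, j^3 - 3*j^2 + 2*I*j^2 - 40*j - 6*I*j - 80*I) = j + 5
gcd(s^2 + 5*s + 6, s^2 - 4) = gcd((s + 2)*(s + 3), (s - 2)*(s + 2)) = s + 2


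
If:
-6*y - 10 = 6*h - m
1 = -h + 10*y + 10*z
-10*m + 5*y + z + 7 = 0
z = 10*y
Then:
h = -685/443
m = 1534/2215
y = -11/2215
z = -22/443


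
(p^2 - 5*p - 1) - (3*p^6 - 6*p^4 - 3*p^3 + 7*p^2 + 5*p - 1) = -3*p^6 + 6*p^4 + 3*p^3 - 6*p^2 - 10*p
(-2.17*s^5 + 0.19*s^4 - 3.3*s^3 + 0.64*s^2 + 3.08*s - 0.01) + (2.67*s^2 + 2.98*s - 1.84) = -2.17*s^5 + 0.19*s^4 - 3.3*s^3 + 3.31*s^2 + 6.06*s - 1.85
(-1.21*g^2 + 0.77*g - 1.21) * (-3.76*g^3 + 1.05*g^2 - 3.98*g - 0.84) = 4.5496*g^5 - 4.1657*g^4 + 10.1739*g^3 - 3.3187*g^2 + 4.169*g + 1.0164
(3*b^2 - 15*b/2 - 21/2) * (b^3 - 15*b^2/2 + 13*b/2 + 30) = 3*b^5 - 30*b^4 + 261*b^3/4 + 120*b^2 - 1173*b/4 - 315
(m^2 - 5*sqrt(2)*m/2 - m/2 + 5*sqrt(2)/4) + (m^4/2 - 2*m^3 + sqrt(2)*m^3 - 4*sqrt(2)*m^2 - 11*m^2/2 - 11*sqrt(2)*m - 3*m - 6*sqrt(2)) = m^4/2 - 2*m^3 + sqrt(2)*m^3 - 4*sqrt(2)*m^2 - 9*m^2/2 - 27*sqrt(2)*m/2 - 7*m/2 - 19*sqrt(2)/4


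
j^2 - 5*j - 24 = (j - 8)*(j + 3)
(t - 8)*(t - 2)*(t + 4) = t^3 - 6*t^2 - 24*t + 64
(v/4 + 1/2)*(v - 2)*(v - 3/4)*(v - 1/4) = v^4/4 - v^3/4 - 61*v^2/64 + v - 3/16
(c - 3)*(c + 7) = c^2 + 4*c - 21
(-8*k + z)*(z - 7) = -8*k*z + 56*k + z^2 - 7*z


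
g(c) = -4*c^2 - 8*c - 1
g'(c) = -8*c - 8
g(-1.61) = 1.51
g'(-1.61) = 4.88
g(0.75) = -9.25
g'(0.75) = -14.00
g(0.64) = -7.76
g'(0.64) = -13.12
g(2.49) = -45.72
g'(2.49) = -27.92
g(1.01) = -13.16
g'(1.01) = -16.08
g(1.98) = -32.52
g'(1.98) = -23.84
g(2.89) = -57.53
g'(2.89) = -31.12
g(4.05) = -99.01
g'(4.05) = -40.40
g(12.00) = -673.00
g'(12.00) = -104.00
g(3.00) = -61.00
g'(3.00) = -32.00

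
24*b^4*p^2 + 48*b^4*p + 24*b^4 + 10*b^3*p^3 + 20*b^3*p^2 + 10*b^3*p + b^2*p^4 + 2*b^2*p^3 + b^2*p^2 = (4*b + p)*(6*b + p)*(b*p + b)^2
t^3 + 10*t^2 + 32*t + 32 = (t + 2)*(t + 4)^2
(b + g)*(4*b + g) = 4*b^2 + 5*b*g + g^2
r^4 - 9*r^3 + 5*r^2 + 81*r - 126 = (r - 7)*(r - 3)*(r - 2)*(r + 3)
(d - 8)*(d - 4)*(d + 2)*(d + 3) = d^4 - 7*d^3 - 22*d^2 + 88*d + 192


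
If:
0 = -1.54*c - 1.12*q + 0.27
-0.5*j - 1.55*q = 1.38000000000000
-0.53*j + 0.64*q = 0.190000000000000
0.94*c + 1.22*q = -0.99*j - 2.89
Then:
No Solution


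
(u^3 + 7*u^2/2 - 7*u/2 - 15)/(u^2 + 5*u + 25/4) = 2*(u^2 + u - 6)/(2*u + 5)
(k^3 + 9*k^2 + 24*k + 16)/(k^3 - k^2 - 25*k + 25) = (k^3 + 9*k^2 + 24*k + 16)/(k^3 - k^2 - 25*k + 25)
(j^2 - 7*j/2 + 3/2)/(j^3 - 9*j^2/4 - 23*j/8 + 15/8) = 4/(4*j + 5)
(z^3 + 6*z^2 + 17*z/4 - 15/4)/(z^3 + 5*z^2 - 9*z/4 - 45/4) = (2*z - 1)/(2*z - 3)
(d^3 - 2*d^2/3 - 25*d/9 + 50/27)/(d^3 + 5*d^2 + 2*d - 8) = (27*d^3 - 18*d^2 - 75*d + 50)/(27*(d^3 + 5*d^2 + 2*d - 8))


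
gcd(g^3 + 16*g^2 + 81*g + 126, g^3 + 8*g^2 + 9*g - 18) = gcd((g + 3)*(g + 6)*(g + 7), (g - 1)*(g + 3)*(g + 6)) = g^2 + 9*g + 18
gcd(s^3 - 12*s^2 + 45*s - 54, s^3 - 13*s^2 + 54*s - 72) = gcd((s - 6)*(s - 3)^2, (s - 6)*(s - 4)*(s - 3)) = s^2 - 9*s + 18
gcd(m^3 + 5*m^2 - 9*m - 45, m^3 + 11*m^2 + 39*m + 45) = m^2 + 8*m + 15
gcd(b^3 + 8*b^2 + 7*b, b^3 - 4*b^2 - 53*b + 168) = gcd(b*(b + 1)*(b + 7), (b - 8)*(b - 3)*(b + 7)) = b + 7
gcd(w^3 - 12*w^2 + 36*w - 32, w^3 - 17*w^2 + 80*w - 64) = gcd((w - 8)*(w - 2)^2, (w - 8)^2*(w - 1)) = w - 8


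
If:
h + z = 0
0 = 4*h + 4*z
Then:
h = -z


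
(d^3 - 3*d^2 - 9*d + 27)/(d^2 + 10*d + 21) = (d^2 - 6*d + 9)/(d + 7)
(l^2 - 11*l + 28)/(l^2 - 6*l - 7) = (l - 4)/(l + 1)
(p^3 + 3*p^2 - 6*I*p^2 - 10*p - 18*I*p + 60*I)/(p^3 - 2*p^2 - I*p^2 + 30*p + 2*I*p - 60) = (p + 5)/(p + 5*I)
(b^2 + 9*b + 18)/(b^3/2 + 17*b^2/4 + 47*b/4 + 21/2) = 4*(b + 6)/(2*b^2 + 11*b + 14)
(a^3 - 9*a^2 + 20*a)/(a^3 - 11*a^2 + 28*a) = (a - 5)/(a - 7)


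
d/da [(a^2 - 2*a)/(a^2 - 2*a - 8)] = 16*(1 - a)/(a^4 - 4*a^3 - 12*a^2 + 32*a + 64)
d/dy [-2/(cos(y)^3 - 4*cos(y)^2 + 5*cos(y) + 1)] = 2*(-3*cos(y)^2 + 8*cos(y) - 5)*sin(y)/(cos(y)^3 - 4*cos(y)^2 + 5*cos(y) + 1)^2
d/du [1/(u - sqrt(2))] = -1/(u - sqrt(2))^2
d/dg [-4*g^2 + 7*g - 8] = 7 - 8*g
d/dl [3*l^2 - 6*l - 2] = 6*l - 6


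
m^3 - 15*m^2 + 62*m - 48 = (m - 8)*(m - 6)*(m - 1)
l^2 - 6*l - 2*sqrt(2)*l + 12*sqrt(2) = (l - 6)*(l - 2*sqrt(2))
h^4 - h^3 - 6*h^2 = h^2*(h - 3)*(h + 2)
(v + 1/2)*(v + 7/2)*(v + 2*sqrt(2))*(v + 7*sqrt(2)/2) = v^4 + 4*v^3 + 11*sqrt(2)*v^3/2 + 63*v^2/4 + 22*sqrt(2)*v^2 + 77*sqrt(2)*v/8 + 56*v + 49/2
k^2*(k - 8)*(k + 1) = k^4 - 7*k^3 - 8*k^2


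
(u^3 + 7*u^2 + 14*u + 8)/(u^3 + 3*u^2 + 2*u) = (u + 4)/u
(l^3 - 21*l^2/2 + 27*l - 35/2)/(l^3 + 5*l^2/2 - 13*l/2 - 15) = (l^2 - 8*l + 7)/(l^2 + 5*l + 6)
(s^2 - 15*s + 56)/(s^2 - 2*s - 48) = (s - 7)/(s + 6)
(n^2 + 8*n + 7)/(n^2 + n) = (n + 7)/n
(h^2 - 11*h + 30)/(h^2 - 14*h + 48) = (h - 5)/(h - 8)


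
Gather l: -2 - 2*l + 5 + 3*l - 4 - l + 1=0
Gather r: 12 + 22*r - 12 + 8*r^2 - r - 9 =8*r^2 + 21*r - 9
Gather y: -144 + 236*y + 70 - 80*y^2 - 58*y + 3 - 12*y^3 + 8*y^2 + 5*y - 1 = -12*y^3 - 72*y^2 + 183*y - 72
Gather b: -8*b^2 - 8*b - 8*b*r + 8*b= -8*b^2 - 8*b*r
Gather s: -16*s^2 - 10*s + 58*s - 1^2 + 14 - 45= -16*s^2 + 48*s - 32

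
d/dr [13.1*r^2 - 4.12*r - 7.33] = 26.2*r - 4.12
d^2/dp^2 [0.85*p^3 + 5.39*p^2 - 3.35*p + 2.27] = 5.1*p + 10.78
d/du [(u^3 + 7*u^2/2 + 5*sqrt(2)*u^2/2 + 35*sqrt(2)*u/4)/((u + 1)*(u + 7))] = (4*u^4 + 64*u^3 + 45*sqrt(2)*u^2 + 196*u^2 + 196*u + 140*sqrt(2)*u + 245*sqrt(2))/(4*(u^4 + 16*u^3 + 78*u^2 + 112*u + 49))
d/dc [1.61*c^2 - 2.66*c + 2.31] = 3.22*c - 2.66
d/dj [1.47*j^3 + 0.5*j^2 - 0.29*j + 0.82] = 4.41*j^2 + 1.0*j - 0.29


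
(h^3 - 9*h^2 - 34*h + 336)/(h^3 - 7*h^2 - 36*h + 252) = (h - 8)/(h - 6)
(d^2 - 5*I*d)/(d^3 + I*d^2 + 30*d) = 1/(d + 6*I)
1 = 1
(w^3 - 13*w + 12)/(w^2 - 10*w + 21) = (w^2 + 3*w - 4)/(w - 7)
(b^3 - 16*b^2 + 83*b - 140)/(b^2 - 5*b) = b - 11 + 28/b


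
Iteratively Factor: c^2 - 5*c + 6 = (c - 2)*(c - 3)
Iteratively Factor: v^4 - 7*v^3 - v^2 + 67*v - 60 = (v + 3)*(v^3 - 10*v^2 + 29*v - 20) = (v - 1)*(v + 3)*(v^2 - 9*v + 20) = (v - 5)*(v - 1)*(v + 3)*(v - 4)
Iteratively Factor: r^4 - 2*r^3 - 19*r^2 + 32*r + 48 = (r + 1)*(r^3 - 3*r^2 - 16*r + 48) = (r - 3)*(r + 1)*(r^2 - 16) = (r - 4)*(r - 3)*(r + 1)*(r + 4)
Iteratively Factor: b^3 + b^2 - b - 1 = (b + 1)*(b^2 - 1) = (b + 1)^2*(b - 1)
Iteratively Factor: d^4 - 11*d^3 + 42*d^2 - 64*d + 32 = (d - 1)*(d^3 - 10*d^2 + 32*d - 32) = (d - 4)*(d - 1)*(d^2 - 6*d + 8) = (d - 4)^2*(d - 1)*(d - 2)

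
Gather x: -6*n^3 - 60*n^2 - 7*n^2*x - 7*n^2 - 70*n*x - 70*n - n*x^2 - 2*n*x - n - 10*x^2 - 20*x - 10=-6*n^3 - 67*n^2 - 71*n + x^2*(-n - 10) + x*(-7*n^2 - 72*n - 20) - 10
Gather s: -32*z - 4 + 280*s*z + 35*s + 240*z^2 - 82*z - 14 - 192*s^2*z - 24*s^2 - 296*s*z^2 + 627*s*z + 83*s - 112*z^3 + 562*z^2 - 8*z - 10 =s^2*(-192*z - 24) + s*(-296*z^2 + 907*z + 118) - 112*z^3 + 802*z^2 - 122*z - 28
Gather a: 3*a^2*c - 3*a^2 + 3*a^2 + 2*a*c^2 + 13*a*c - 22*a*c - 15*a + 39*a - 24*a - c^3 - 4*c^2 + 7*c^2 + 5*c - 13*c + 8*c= 3*a^2*c + a*(2*c^2 - 9*c) - c^3 + 3*c^2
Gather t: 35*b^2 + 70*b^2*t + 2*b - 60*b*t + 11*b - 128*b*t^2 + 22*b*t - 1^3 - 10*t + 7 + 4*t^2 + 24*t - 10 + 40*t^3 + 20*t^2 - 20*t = 35*b^2 + 13*b + 40*t^3 + t^2*(24 - 128*b) + t*(70*b^2 - 38*b - 6) - 4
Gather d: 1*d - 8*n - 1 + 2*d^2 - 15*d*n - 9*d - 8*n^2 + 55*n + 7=2*d^2 + d*(-15*n - 8) - 8*n^2 + 47*n + 6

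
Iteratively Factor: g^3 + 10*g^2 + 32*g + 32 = (g + 2)*(g^2 + 8*g + 16) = (g + 2)*(g + 4)*(g + 4)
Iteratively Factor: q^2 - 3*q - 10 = (q + 2)*(q - 5)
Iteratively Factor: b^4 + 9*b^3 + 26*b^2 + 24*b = (b + 3)*(b^3 + 6*b^2 + 8*b) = (b + 2)*(b + 3)*(b^2 + 4*b) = (b + 2)*(b + 3)*(b + 4)*(b)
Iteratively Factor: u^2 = (u)*(u)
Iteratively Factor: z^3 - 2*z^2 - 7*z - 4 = (z + 1)*(z^2 - 3*z - 4) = (z + 1)^2*(z - 4)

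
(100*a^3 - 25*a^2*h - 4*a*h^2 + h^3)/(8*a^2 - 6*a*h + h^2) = (25*a^2 - h^2)/(2*a - h)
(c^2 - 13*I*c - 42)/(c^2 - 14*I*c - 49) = (c - 6*I)/(c - 7*I)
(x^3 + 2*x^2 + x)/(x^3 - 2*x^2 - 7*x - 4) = x/(x - 4)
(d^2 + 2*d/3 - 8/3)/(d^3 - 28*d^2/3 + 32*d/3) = (d + 2)/(d*(d - 8))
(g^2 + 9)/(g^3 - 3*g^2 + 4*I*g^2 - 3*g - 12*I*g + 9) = (g - 3*I)/(g^2 + g*(-3 + I) - 3*I)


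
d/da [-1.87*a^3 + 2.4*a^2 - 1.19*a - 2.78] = -5.61*a^2 + 4.8*a - 1.19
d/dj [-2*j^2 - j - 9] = -4*j - 1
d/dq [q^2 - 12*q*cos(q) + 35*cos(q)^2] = 12*q*sin(q) + 2*q - 35*sin(2*q) - 12*cos(q)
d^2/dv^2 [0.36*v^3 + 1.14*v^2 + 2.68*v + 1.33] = 2.16*v + 2.28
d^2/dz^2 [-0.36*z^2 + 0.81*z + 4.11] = -0.720000000000000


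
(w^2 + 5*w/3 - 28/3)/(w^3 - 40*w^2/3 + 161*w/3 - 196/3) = (w + 4)/(w^2 - 11*w + 28)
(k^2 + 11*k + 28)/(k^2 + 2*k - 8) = (k + 7)/(k - 2)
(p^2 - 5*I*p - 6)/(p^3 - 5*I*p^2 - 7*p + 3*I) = (p - 2*I)/(p^2 - 2*I*p - 1)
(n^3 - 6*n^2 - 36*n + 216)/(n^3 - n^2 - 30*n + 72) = (n^2 - 12*n + 36)/(n^2 - 7*n + 12)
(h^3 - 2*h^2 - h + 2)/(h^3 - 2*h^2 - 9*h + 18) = (h^2 - 1)/(h^2 - 9)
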